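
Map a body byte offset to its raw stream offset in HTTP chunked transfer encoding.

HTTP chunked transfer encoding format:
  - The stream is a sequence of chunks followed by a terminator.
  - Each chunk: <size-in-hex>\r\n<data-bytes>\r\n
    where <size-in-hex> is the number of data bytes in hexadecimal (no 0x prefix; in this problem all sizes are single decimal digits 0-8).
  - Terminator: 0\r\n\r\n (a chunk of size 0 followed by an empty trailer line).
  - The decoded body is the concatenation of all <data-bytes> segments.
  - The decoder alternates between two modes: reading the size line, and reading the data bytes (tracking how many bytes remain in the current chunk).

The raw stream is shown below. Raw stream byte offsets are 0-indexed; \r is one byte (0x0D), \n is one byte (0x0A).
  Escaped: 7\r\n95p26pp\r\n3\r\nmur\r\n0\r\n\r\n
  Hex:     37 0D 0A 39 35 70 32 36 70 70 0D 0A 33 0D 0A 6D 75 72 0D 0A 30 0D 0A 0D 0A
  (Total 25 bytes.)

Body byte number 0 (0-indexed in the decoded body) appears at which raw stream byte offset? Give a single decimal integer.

Answer: 3

Derivation:
Chunk 1: stream[0..1]='7' size=0x7=7, data at stream[3..10]='95p26pp' -> body[0..7], body so far='95p26pp'
Chunk 2: stream[12..13]='3' size=0x3=3, data at stream[15..18]='mur' -> body[7..10], body so far='95p26ppmur'
Chunk 3: stream[20..21]='0' size=0 (terminator). Final body='95p26ppmur' (10 bytes)
Body byte 0 at stream offset 3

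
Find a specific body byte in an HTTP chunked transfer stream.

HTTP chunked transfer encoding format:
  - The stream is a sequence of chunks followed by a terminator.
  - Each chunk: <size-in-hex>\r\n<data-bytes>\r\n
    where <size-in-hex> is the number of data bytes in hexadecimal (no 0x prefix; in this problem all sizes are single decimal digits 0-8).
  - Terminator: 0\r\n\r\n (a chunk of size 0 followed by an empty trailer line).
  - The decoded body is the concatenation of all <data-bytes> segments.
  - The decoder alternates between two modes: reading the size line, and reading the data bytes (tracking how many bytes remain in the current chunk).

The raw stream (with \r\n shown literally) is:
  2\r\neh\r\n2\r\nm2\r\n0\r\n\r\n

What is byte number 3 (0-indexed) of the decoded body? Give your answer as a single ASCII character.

Chunk 1: stream[0..1]='2' size=0x2=2, data at stream[3..5]='eh' -> body[0..2], body so far='eh'
Chunk 2: stream[7..8]='2' size=0x2=2, data at stream[10..12]='m2' -> body[2..4], body so far='ehm2'
Chunk 3: stream[14..15]='0' size=0 (terminator). Final body='ehm2' (4 bytes)
Body byte 3 = '2'

Answer: 2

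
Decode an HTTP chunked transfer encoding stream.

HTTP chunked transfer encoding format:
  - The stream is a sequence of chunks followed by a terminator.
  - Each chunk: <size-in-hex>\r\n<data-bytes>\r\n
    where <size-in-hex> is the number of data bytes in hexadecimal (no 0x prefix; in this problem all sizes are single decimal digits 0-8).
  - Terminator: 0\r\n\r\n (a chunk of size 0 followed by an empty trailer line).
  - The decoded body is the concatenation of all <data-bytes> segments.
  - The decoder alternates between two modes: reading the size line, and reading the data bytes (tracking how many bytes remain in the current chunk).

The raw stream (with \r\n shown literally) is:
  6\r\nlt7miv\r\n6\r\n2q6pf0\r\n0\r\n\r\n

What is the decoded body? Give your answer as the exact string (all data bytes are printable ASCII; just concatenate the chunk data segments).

Chunk 1: stream[0..1]='6' size=0x6=6, data at stream[3..9]='lt7miv' -> body[0..6], body so far='lt7miv'
Chunk 2: stream[11..12]='6' size=0x6=6, data at stream[14..20]='2q6pf0' -> body[6..12], body so far='lt7miv2q6pf0'
Chunk 3: stream[22..23]='0' size=0 (terminator). Final body='lt7miv2q6pf0' (12 bytes)

Answer: lt7miv2q6pf0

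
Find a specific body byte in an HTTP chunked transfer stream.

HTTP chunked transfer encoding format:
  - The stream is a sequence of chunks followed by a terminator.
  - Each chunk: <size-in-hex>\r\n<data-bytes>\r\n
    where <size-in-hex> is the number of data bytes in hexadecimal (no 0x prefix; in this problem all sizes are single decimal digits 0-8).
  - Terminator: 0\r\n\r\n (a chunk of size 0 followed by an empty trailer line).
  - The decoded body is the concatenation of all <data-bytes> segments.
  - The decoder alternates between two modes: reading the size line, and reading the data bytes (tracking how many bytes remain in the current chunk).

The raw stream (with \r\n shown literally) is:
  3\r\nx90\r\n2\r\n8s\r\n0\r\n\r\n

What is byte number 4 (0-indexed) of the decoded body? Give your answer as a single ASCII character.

Answer: s

Derivation:
Chunk 1: stream[0..1]='3' size=0x3=3, data at stream[3..6]='x90' -> body[0..3], body so far='x90'
Chunk 2: stream[8..9]='2' size=0x2=2, data at stream[11..13]='8s' -> body[3..5], body so far='x908s'
Chunk 3: stream[15..16]='0' size=0 (terminator). Final body='x908s' (5 bytes)
Body byte 4 = 's'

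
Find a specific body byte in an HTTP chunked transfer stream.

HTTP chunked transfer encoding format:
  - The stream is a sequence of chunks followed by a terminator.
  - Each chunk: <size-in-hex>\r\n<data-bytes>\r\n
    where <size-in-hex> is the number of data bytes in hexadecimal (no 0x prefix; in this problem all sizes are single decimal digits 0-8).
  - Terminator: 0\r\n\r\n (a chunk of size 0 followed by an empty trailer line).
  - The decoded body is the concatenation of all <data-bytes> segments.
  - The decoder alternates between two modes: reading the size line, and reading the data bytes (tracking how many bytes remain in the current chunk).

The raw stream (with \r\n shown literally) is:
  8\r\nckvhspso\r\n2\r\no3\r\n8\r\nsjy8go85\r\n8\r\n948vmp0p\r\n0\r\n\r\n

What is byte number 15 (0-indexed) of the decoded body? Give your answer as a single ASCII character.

Chunk 1: stream[0..1]='8' size=0x8=8, data at stream[3..11]='ckvhspso' -> body[0..8], body so far='ckvhspso'
Chunk 2: stream[13..14]='2' size=0x2=2, data at stream[16..18]='o3' -> body[8..10], body so far='ckvhspsoo3'
Chunk 3: stream[20..21]='8' size=0x8=8, data at stream[23..31]='sjy8go85' -> body[10..18], body so far='ckvhspsoo3sjy8go85'
Chunk 4: stream[33..34]='8' size=0x8=8, data at stream[36..44]='948vmp0p' -> body[18..26], body so far='ckvhspsoo3sjy8go85948vmp0p'
Chunk 5: stream[46..47]='0' size=0 (terminator). Final body='ckvhspsoo3sjy8go85948vmp0p' (26 bytes)
Body byte 15 = 'o'

Answer: o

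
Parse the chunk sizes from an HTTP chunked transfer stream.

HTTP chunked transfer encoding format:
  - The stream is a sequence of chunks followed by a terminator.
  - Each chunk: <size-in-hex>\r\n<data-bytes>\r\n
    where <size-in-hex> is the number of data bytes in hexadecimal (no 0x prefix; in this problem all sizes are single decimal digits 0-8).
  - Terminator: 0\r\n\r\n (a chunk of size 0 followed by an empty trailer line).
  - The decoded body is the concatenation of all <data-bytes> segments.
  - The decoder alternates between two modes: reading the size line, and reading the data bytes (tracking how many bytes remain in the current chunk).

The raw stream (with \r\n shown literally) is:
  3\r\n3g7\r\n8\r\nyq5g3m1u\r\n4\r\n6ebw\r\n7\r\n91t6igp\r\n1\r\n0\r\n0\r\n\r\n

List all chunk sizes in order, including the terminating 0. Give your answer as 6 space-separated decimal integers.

Answer: 3 8 4 7 1 0

Derivation:
Chunk 1: stream[0..1]='3' size=0x3=3, data at stream[3..6]='3g7' -> body[0..3], body so far='3g7'
Chunk 2: stream[8..9]='8' size=0x8=8, data at stream[11..19]='yq5g3m1u' -> body[3..11], body so far='3g7yq5g3m1u'
Chunk 3: stream[21..22]='4' size=0x4=4, data at stream[24..28]='6ebw' -> body[11..15], body so far='3g7yq5g3m1u6ebw'
Chunk 4: stream[30..31]='7' size=0x7=7, data at stream[33..40]='91t6igp' -> body[15..22], body so far='3g7yq5g3m1u6ebw91t6igp'
Chunk 5: stream[42..43]='1' size=0x1=1, data at stream[45..46]='0' -> body[22..23], body so far='3g7yq5g3m1u6ebw91t6igp0'
Chunk 6: stream[48..49]='0' size=0 (terminator). Final body='3g7yq5g3m1u6ebw91t6igp0' (23 bytes)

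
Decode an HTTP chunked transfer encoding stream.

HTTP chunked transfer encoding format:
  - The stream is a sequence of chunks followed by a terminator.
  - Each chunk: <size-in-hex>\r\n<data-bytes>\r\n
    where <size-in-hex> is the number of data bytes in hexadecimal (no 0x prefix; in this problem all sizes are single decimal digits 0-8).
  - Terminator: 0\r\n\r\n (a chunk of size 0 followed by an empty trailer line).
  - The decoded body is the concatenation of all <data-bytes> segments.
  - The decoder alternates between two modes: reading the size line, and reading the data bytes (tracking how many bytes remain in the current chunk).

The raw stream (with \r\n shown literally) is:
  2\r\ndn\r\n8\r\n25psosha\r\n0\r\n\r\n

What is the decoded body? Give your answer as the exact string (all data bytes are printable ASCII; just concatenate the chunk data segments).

Chunk 1: stream[0..1]='2' size=0x2=2, data at stream[3..5]='dn' -> body[0..2], body so far='dn'
Chunk 2: stream[7..8]='8' size=0x8=8, data at stream[10..18]='25psosha' -> body[2..10], body so far='dn25psosha'
Chunk 3: stream[20..21]='0' size=0 (terminator). Final body='dn25psosha' (10 bytes)

Answer: dn25psosha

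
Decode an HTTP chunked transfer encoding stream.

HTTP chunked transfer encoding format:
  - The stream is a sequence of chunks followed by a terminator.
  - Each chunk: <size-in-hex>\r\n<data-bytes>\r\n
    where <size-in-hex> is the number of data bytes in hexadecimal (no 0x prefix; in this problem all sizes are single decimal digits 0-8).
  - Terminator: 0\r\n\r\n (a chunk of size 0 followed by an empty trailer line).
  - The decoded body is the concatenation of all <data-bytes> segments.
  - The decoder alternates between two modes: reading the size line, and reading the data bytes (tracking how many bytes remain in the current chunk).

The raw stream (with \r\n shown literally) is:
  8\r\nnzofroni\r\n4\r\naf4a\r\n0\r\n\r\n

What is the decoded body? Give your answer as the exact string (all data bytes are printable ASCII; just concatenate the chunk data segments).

Answer: nzofroniaf4a

Derivation:
Chunk 1: stream[0..1]='8' size=0x8=8, data at stream[3..11]='nzofroni' -> body[0..8], body so far='nzofroni'
Chunk 2: stream[13..14]='4' size=0x4=4, data at stream[16..20]='af4a' -> body[8..12], body so far='nzofroniaf4a'
Chunk 3: stream[22..23]='0' size=0 (terminator). Final body='nzofroniaf4a' (12 bytes)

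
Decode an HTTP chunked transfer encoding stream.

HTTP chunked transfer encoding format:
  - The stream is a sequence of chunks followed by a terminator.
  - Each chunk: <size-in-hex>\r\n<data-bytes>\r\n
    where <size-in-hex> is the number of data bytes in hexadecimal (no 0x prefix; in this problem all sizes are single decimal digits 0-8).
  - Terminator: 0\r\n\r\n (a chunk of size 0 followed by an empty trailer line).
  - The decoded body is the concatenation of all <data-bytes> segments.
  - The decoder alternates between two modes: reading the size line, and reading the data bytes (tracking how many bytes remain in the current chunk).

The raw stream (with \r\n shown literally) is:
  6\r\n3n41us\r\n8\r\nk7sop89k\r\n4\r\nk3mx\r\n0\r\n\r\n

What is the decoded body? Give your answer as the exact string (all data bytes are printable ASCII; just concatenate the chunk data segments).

Answer: 3n41usk7sop89kk3mx

Derivation:
Chunk 1: stream[0..1]='6' size=0x6=6, data at stream[3..9]='3n41us' -> body[0..6], body so far='3n41us'
Chunk 2: stream[11..12]='8' size=0x8=8, data at stream[14..22]='k7sop89k' -> body[6..14], body so far='3n41usk7sop89k'
Chunk 3: stream[24..25]='4' size=0x4=4, data at stream[27..31]='k3mx' -> body[14..18], body so far='3n41usk7sop89kk3mx'
Chunk 4: stream[33..34]='0' size=0 (terminator). Final body='3n41usk7sop89kk3mx' (18 bytes)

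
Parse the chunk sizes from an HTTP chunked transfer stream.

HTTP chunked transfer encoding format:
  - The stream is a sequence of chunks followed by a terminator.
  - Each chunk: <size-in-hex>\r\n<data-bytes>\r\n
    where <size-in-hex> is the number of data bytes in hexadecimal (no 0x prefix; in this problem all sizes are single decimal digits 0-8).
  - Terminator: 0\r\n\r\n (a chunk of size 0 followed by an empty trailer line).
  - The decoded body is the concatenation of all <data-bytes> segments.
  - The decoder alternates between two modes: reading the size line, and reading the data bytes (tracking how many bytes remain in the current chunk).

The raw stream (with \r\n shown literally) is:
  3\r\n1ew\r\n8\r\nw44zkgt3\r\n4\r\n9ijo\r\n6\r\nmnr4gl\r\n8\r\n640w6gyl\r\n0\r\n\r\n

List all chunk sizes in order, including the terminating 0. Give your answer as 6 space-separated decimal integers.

Chunk 1: stream[0..1]='3' size=0x3=3, data at stream[3..6]='1ew' -> body[0..3], body so far='1ew'
Chunk 2: stream[8..9]='8' size=0x8=8, data at stream[11..19]='w44zkgt3' -> body[3..11], body so far='1eww44zkgt3'
Chunk 3: stream[21..22]='4' size=0x4=4, data at stream[24..28]='9ijo' -> body[11..15], body so far='1eww44zkgt39ijo'
Chunk 4: stream[30..31]='6' size=0x6=6, data at stream[33..39]='mnr4gl' -> body[15..21], body so far='1eww44zkgt39ijomnr4gl'
Chunk 5: stream[41..42]='8' size=0x8=8, data at stream[44..52]='640w6gyl' -> body[21..29], body so far='1eww44zkgt39ijomnr4gl640w6gyl'
Chunk 6: stream[54..55]='0' size=0 (terminator). Final body='1eww44zkgt39ijomnr4gl640w6gyl' (29 bytes)

Answer: 3 8 4 6 8 0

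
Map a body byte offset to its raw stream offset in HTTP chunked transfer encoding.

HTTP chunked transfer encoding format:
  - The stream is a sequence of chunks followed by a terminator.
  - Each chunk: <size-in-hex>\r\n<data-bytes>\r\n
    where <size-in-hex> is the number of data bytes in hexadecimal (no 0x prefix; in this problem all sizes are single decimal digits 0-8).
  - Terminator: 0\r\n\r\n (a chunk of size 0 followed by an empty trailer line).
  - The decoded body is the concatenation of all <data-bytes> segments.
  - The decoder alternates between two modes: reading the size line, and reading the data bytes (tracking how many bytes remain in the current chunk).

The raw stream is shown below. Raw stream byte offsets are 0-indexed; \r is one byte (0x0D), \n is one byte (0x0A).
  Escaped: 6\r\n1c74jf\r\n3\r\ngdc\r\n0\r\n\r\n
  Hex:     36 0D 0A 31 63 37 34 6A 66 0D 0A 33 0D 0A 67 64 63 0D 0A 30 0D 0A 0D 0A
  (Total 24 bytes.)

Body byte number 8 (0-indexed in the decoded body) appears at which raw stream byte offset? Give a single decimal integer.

Answer: 16

Derivation:
Chunk 1: stream[0..1]='6' size=0x6=6, data at stream[3..9]='1c74jf' -> body[0..6], body so far='1c74jf'
Chunk 2: stream[11..12]='3' size=0x3=3, data at stream[14..17]='gdc' -> body[6..9], body so far='1c74jfgdc'
Chunk 3: stream[19..20]='0' size=0 (terminator). Final body='1c74jfgdc' (9 bytes)
Body byte 8 at stream offset 16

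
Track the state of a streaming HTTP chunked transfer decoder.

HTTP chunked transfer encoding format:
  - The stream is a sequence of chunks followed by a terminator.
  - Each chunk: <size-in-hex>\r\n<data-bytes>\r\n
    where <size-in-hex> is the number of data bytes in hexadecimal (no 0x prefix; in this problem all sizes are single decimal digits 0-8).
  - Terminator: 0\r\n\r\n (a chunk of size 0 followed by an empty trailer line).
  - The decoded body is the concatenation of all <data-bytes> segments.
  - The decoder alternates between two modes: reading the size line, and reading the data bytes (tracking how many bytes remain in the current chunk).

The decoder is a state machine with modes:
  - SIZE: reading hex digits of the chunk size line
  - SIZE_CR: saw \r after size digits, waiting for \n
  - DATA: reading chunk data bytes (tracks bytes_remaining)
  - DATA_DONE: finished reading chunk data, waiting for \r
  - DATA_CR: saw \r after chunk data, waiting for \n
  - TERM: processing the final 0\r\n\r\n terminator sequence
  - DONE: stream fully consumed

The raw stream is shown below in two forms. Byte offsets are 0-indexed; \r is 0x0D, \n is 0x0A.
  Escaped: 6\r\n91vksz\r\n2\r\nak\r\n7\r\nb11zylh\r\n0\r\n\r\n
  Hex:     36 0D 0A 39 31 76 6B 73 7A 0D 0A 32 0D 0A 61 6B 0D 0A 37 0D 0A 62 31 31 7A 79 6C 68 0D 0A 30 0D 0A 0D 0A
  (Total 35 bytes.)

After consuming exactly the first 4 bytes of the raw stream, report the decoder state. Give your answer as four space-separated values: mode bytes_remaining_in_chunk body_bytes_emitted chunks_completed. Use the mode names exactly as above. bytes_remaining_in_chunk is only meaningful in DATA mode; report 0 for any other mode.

Answer: DATA 5 1 0

Derivation:
Byte 0 = '6': mode=SIZE remaining=0 emitted=0 chunks_done=0
Byte 1 = 0x0D: mode=SIZE_CR remaining=0 emitted=0 chunks_done=0
Byte 2 = 0x0A: mode=DATA remaining=6 emitted=0 chunks_done=0
Byte 3 = '9': mode=DATA remaining=5 emitted=1 chunks_done=0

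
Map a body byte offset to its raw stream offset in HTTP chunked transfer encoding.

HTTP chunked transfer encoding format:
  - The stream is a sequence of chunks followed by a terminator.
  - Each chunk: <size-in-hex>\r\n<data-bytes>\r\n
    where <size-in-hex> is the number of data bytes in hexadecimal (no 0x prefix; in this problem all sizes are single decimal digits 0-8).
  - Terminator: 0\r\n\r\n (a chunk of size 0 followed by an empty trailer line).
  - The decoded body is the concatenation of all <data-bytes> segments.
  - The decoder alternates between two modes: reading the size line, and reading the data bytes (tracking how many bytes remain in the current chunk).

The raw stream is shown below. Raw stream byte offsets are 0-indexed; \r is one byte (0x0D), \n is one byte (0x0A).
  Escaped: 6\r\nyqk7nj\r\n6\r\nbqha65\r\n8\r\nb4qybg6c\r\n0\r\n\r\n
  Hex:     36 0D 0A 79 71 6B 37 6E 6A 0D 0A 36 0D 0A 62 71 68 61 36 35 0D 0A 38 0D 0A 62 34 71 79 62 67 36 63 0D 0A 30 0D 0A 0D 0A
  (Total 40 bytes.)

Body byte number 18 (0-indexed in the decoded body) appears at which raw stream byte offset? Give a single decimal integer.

Chunk 1: stream[0..1]='6' size=0x6=6, data at stream[3..9]='yqk7nj' -> body[0..6], body so far='yqk7nj'
Chunk 2: stream[11..12]='6' size=0x6=6, data at stream[14..20]='bqha65' -> body[6..12], body so far='yqk7njbqha65'
Chunk 3: stream[22..23]='8' size=0x8=8, data at stream[25..33]='b4qybg6c' -> body[12..20], body so far='yqk7njbqha65b4qybg6c'
Chunk 4: stream[35..36]='0' size=0 (terminator). Final body='yqk7njbqha65b4qybg6c' (20 bytes)
Body byte 18 at stream offset 31

Answer: 31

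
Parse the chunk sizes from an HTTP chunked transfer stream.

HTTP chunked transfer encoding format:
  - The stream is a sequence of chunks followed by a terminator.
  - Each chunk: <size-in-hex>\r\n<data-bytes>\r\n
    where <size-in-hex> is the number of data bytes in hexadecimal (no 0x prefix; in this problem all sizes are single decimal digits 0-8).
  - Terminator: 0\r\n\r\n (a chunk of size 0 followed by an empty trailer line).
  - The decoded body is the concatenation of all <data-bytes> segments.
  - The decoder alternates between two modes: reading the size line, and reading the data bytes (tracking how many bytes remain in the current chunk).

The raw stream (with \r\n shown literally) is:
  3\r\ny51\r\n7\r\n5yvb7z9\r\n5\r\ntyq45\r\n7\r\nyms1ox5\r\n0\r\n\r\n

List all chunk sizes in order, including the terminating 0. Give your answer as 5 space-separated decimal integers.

Answer: 3 7 5 7 0

Derivation:
Chunk 1: stream[0..1]='3' size=0x3=3, data at stream[3..6]='y51' -> body[0..3], body so far='y51'
Chunk 2: stream[8..9]='7' size=0x7=7, data at stream[11..18]='5yvb7z9' -> body[3..10], body so far='y515yvb7z9'
Chunk 3: stream[20..21]='5' size=0x5=5, data at stream[23..28]='tyq45' -> body[10..15], body so far='y515yvb7z9tyq45'
Chunk 4: stream[30..31]='7' size=0x7=7, data at stream[33..40]='yms1ox5' -> body[15..22], body so far='y515yvb7z9tyq45yms1ox5'
Chunk 5: stream[42..43]='0' size=0 (terminator). Final body='y515yvb7z9tyq45yms1ox5' (22 bytes)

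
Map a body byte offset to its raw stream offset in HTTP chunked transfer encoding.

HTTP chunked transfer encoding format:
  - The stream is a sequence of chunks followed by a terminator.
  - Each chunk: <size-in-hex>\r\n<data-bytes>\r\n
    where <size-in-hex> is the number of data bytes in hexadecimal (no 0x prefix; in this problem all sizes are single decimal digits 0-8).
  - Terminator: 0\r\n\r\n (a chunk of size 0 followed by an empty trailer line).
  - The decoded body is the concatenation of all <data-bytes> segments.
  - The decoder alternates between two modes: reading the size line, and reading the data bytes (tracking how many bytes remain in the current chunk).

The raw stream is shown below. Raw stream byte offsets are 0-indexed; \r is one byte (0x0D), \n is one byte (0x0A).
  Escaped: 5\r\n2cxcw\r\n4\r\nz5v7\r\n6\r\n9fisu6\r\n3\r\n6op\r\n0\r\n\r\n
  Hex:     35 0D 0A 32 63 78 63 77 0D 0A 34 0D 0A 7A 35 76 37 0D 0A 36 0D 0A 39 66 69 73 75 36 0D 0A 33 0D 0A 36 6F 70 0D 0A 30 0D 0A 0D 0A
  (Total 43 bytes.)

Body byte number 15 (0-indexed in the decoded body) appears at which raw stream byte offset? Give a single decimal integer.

Answer: 33

Derivation:
Chunk 1: stream[0..1]='5' size=0x5=5, data at stream[3..8]='2cxcw' -> body[0..5], body so far='2cxcw'
Chunk 2: stream[10..11]='4' size=0x4=4, data at stream[13..17]='z5v7' -> body[5..9], body so far='2cxcwz5v7'
Chunk 3: stream[19..20]='6' size=0x6=6, data at stream[22..28]='9fisu6' -> body[9..15], body so far='2cxcwz5v79fisu6'
Chunk 4: stream[30..31]='3' size=0x3=3, data at stream[33..36]='6op' -> body[15..18], body so far='2cxcwz5v79fisu66op'
Chunk 5: stream[38..39]='0' size=0 (terminator). Final body='2cxcwz5v79fisu66op' (18 bytes)
Body byte 15 at stream offset 33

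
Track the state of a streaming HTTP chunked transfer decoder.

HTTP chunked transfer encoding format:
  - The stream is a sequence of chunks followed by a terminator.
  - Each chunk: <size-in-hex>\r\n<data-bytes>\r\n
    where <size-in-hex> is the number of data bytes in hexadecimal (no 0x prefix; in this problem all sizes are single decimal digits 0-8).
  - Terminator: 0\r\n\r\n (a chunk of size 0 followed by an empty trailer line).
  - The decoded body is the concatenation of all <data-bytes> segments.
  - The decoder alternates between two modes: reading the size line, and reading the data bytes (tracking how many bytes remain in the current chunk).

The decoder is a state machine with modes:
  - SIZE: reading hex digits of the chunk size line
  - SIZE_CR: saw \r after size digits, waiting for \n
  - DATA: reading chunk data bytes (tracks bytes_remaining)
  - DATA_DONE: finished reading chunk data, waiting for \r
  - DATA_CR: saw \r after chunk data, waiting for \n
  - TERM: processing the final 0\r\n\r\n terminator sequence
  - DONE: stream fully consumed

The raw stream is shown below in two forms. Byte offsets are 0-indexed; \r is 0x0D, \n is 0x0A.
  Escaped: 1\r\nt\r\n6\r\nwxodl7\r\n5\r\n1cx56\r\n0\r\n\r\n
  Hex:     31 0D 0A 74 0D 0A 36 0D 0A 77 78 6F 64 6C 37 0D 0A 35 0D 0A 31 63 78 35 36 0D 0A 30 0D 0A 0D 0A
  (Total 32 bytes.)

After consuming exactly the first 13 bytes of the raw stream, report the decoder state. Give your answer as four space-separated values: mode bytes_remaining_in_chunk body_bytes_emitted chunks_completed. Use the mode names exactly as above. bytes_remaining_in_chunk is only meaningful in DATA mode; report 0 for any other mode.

Answer: DATA 2 5 1

Derivation:
Byte 0 = '1': mode=SIZE remaining=0 emitted=0 chunks_done=0
Byte 1 = 0x0D: mode=SIZE_CR remaining=0 emitted=0 chunks_done=0
Byte 2 = 0x0A: mode=DATA remaining=1 emitted=0 chunks_done=0
Byte 3 = 't': mode=DATA_DONE remaining=0 emitted=1 chunks_done=0
Byte 4 = 0x0D: mode=DATA_CR remaining=0 emitted=1 chunks_done=0
Byte 5 = 0x0A: mode=SIZE remaining=0 emitted=1 chunks_done=1
Byte 6 = '6': mode=SIZE remaining=0 emitted=1 chunks_done=1
Byte 7 = 0x0D: mode=SIZE_CR remaining=0 emitted=1 chunks_done=1
Byte 8 = 0x0A: mode=DATA remaining=6 emitted=1 chunks_done=1
Byte 9 = 'w': mode=DATA remaining=5 emitted=2 chunks_done=1
Byte 10 = 'x': mode=DATA remaining=4 emitted=3 chunks_done=1
Byte 11 = 'o': mode=DATA remaining=3 emitted=4 chunks_done=1
Byte 12 = 'd': mode=DATA remaining=2 emitted=5 chunks_done=1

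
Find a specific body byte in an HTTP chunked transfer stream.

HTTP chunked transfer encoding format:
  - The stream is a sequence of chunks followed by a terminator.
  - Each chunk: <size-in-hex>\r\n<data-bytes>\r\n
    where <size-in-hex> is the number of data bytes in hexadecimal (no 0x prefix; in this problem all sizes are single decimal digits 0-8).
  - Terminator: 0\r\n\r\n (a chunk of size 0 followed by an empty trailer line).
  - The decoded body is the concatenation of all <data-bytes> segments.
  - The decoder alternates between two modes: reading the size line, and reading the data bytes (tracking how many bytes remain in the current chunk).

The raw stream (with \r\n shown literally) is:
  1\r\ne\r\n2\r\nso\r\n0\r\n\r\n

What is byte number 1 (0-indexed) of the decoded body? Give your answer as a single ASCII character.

Chunk 1: stream[0..1]='1' size=0x1=1, data at stream[3..4]='e' -> body[0..1], body so far='e'
Chunk 2: stream[6..7]='2' size=0x2=2, data at stream[9..11]='so' -> body[1..3], body so far='eso'
Chunk 3: stream[13..14]='0' size=0 (terminator). Final body='eso' (3 bytes)
Body byte 1 = 's'

Answer: s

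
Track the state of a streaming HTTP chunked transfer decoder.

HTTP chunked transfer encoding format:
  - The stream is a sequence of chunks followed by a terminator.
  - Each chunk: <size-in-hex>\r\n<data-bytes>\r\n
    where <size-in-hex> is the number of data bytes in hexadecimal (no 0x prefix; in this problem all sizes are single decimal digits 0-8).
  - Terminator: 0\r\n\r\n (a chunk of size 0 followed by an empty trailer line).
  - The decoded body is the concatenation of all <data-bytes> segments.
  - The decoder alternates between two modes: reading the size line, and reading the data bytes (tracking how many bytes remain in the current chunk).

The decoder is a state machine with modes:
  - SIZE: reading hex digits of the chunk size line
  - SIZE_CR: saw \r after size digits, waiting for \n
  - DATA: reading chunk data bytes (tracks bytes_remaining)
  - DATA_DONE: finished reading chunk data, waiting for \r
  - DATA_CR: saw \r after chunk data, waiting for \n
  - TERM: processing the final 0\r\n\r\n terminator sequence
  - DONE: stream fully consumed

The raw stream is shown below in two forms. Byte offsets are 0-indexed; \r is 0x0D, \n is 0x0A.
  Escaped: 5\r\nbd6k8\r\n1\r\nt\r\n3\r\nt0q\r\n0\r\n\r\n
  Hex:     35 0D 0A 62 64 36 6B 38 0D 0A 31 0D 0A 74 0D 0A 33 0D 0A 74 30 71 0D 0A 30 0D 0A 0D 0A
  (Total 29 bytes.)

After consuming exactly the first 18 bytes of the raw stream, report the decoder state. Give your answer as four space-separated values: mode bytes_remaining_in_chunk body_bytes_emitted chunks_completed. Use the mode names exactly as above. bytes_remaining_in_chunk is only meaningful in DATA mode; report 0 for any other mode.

Byte 0 = '5': mode=SIZE remaining=0 emitted=0 chunks_done=0
Byte 1 = 0x0D: mode=SIZE_CR remaining=0 emitted=0 chunks_done=0
Byte 2 = 0x0A: mode=DATA remaining=5 emitted=0 chunks_done=0
Byte 3 = 'b': mode=DATA remaining=4 emitted=1 chunks_done=0
Byte 4 = 'd': mode=DATA remaining=3 emitted=2 chunks_done=0
Byte 5 = '6': mode=DATA remaining=2 emitted=3 chunks_done=0
Byte 6 = 'k': mode=DATA remaining=1 emitted=4 chunks_done=0
Byte 7 = '8': mode=DATA_DONE remaining=0 emitted=5 chunks_done=0
Byte 8 = 0x0D: mode=DATA_CR remaining=0 emitted=5 chunks_done=0
Byte 9 = 0x0A: mode=SIZE remaining=0 emitted=5 chunks_done=1
Byte 10 = '1': mode=SIZE remaining=0 emitted=5 chunks_done=1
Byte 11 = 0x0D: mode=SIZE_CR remaining=0 emitted=5 chunks_done=1
Byte 12 = 0x0A: mode=DATA remaining=1 emitted=5 chunks_done=1
Byte 13 = 't': mode=DATA_DONE remaining=0 emitted=6 chunks_done=1
Byte 14 = 0x0D: mode=DATA_CR remaining=0 emitted=6 chunks_done=1
Byte 15 = 0x0A: mode=SIZE remaining=0 emitted=6 chunks_done=2
Byte 16 = '3': mode=SIZE remaining=0 emitted=6 chunks_done=2
Byte 17 = 0x0D: mode=SIZE_CR remaining=0 emitted=6 chunks_done=2

Answer: SIZE_CR 0 6 2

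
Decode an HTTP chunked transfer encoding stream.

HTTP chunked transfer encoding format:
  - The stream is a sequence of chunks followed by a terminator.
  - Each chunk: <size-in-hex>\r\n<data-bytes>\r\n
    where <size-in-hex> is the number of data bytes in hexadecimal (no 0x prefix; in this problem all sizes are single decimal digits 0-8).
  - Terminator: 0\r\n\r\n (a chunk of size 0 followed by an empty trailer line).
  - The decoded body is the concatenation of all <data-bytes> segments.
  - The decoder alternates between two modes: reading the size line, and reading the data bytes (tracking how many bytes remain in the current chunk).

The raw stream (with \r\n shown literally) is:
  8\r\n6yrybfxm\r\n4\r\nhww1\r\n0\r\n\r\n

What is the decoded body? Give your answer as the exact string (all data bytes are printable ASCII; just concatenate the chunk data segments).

Answer: 6yrybfxmhww1

Derivation:
Chunk 1: stream[0..1]='8' size=0x8=8, data at stream[3..11]='6yrybfxm' -> body[0..8], body so far='6yrybfxm'
Chunk 2: stream[13..14]='4' size=0x4=4, data at stream[16..20]='hww1' -> body[8..12], body so far='6yrybfxmhww1'
Chunk 3: stream[22..23]='0' size=0 (terminator). Final body='6yrybfxmhww1' (12 bytes)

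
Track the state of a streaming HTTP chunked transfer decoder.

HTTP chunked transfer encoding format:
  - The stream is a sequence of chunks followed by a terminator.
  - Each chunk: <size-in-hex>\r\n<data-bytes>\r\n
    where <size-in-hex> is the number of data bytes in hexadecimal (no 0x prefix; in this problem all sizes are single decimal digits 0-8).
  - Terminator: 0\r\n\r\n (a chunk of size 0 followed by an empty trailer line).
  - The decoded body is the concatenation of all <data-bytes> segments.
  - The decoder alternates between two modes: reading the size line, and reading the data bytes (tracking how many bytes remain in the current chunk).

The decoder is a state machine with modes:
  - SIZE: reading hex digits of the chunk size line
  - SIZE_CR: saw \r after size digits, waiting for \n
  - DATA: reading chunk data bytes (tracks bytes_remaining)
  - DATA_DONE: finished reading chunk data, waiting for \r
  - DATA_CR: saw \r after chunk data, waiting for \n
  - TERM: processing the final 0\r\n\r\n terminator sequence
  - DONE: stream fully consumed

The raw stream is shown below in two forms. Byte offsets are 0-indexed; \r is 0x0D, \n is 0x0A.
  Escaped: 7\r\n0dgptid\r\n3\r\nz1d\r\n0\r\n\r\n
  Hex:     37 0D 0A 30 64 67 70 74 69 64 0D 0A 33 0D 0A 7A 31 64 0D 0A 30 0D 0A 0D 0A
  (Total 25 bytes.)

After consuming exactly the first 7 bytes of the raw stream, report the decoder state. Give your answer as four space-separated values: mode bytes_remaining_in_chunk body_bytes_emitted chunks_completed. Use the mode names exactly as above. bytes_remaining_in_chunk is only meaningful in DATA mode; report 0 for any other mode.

Answer: DATA 3 4 0

Derivation:
Byte 0 = '7': mode=SIZE remaining=0 emitted=0 chunks_done=0
Byte 1 = 0x0D: mode=SIZE_CR remaining=0 emitted=0 chunks_done=0
Byte 2 = 0x0A: mode=DATA remaining=7 emitted=0 chunks_done=0
Byte 3 = '0': mode=DATA remaining=6 emitted=1 chunks_done=0
Byte 4 = 'd': mode=DATA remaining=5 emitted=2 chunks_done=0
Byte 5 = 'g': mode=DATA remaining=4 emitted=3 chunks_done=0
Byte 6 = 'p': mode=DATA remaining=3 emitted=4 chunks_done=0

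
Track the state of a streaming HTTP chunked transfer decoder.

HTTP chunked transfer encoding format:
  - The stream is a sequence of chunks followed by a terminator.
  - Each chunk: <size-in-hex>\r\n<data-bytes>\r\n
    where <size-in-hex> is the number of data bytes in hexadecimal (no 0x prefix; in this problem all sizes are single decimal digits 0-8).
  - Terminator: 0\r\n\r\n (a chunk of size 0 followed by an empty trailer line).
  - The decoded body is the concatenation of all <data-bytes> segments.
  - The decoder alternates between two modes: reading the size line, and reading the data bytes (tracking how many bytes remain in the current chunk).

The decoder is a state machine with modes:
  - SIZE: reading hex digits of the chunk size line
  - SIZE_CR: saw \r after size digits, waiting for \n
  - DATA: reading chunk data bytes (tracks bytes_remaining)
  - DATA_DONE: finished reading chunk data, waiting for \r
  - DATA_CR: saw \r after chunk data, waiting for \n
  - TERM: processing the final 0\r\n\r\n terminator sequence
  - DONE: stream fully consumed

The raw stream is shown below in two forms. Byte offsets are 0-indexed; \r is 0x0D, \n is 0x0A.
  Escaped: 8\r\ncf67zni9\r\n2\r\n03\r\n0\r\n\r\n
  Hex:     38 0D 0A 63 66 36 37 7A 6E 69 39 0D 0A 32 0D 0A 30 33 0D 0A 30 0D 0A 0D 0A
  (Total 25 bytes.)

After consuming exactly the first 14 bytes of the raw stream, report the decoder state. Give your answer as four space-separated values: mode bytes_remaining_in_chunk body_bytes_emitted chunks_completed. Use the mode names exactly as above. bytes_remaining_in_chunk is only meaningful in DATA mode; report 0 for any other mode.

Answer: SIZE 0 8 1

Derivation:
Byte 0 = '8': mode=SIZE remaining=0 emitted=0 chunks_done=0
Byte 1 = 0x0D: mode=SIZE_CR remaining=0 emitted=0 chunks_done=0
Byte 2 = 0x0A: mode=DATA remaining=8 emitted=0 chunks_done=0
Byte 3 = 'c': mode=DATA remaining=7 emitted=1 chunks_done=0
Byte 4 = 'f': mode=DATA remaining=6 emitted=2 chunks_done=0
Byte 5 = '6': mode=DATA remaining=5 emitted=3 chunks_done=0
Byte 6 = '7': mode=DATA remaining=4 emitted=4 chunks_done=0
Byte 7 = 'z': mode=DATA remaining=3 emitted=5 chunks_done=0
Byte 8 = 'n': mode=DATA remaining=2 emitted=6 chunks_done=0
Byte 9 = 'i': mode=DATA remaining=1 emitted=7 chunks_done=0
Byte 10 = '9': mode=DATA_DONE remaining=0 emitted=8 chunks_done=0
Byte 11 = 0x0D: mode=DATA_CR remaining=0 emitted=8 chunks_done=0
Byte 12 = 0x0A: mode=SIZE remaining=0 emitted=8 chunks_done=1
Byte 13 = '2': mode=SIZE remaining=0 emitted=8 chunks_done=1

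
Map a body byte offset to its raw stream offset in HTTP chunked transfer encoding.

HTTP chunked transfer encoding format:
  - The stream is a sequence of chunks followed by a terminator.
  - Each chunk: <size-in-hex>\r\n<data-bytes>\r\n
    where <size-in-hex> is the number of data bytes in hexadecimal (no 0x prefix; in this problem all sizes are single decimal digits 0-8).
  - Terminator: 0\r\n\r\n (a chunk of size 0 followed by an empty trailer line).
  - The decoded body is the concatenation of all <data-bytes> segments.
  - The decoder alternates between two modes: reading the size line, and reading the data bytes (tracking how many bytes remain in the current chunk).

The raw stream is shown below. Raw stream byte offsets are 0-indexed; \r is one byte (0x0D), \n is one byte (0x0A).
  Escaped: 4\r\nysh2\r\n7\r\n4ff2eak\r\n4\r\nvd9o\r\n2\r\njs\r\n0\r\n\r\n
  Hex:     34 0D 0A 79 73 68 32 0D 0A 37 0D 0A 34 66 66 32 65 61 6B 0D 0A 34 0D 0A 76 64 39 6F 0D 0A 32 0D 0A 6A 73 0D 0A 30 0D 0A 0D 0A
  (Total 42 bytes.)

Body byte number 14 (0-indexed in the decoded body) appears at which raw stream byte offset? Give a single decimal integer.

Chunk 1: stream[0..1]='4' size=0x4=4, data at stream[3..7]='ysh2' -> body[0..4], body so far='ysh2'
Chunk 2: stream[9..10]='7' size=0x7=7, data at stream[12..19]='4ff2eak' -> body[4..11], body so far='ysh24ff2eak'
Chunk 3: stream[21..22]='4' size=0x4=4, data at stream[24..28]='vd9o' -> body[11..15], body so far='ysh24ff2eakvd9o'
Chunk 4: stream[30..31]='2' size=0x2=2, data at stream[33..35]='js' -> body[15..17], body so far='ysh24ff2eakvd9ojs'
Chunk 5: stream[37..38]='0' size=0 (terminator). Final body='ysh24ff2eakvd9ojs' (17 bytes)
Body byte 14 at stream offset 27

Answer: 27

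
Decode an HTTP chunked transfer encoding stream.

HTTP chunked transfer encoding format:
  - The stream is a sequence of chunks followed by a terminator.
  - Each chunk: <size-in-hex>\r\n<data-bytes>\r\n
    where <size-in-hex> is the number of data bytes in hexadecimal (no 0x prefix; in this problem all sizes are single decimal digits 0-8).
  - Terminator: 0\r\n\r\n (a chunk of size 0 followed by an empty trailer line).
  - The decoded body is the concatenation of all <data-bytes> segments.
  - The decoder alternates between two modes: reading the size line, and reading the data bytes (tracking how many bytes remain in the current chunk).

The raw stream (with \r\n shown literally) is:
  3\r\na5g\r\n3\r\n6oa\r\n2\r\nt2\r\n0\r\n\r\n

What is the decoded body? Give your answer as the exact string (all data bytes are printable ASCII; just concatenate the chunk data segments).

Chunk 1: stream[0..1]='3' size=0x3=3, data at stream[3..6]='a5g' -> body[0..3], body so far='a5g'
Chunk 2: stream[8..9]='3' size=0x3=3, data at stream[11..14]='6oa' -> body[3..6], body so far='a5g6oa'
Chunk 3: stream[16..17]='2' size=0x2=2, data at stream[19..21]='t2' -> body[6..8], body so far='a5g6oat2'
Chunk 4: stream[23..24]='0' size=0 (terminator). Final body='a5g6oat2' (8 bytes)

Answer: a5g6oat2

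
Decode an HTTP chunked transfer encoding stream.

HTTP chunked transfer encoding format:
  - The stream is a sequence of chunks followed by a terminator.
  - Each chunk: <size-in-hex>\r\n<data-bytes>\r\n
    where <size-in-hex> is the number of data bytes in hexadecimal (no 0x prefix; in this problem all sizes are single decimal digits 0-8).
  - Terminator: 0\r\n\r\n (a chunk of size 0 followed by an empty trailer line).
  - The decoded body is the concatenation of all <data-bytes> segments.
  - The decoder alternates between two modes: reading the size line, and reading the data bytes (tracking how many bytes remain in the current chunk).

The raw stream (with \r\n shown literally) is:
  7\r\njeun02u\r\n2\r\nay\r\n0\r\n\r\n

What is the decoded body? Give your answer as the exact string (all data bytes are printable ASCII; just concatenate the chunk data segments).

Chunk 1: stream[0..1]='7' size=0x7=7, data at stream[3..10]='jeun02u' -> body[0..7], body so far='jeun02u'
Chunk 2: stream[12..13]='2' size=0x2=2, data at stream[15..17]='ay' -> body[7..9], body so far='jeun02uay'
Chunk 3: stream[19..20]='0' size=0 (terminator). Final body='jeun02uay' (9 bytes)

Answer: jeun02uay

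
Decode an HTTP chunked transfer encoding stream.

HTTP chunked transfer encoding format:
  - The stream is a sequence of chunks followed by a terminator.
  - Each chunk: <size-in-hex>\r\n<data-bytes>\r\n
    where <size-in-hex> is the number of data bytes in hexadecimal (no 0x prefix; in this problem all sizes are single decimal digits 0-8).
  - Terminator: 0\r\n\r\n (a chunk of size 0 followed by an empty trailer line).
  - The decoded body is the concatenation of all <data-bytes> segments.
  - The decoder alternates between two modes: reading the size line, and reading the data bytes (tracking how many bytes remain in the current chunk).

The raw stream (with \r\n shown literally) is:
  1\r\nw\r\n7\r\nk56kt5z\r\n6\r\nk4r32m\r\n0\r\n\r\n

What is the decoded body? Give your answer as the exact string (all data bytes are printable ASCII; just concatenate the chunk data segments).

Chunk 1: stream[0..1]='1' size=0x1=1, data at stream[3..4]='w' -> body[0..1], body so far='w'
Chunk 2: stream[6..7]='7' size=0x7=7, data at stream[9..16]='k56kt5z' -> body[1..8], body so far='wk56kt5z'
Chunk 3: stream[18..19]='6' size=0x6=6, data at stream[21..27]='k4r32m' -> body[8..14], body so far='wk56kt5zk4r32m'
Chunk 4: stream[29..30]='0' size=0 (terminator). Final body='wk56kt5zk4r32m' (14 bytes)

Answer: wk56kt5zk4r32m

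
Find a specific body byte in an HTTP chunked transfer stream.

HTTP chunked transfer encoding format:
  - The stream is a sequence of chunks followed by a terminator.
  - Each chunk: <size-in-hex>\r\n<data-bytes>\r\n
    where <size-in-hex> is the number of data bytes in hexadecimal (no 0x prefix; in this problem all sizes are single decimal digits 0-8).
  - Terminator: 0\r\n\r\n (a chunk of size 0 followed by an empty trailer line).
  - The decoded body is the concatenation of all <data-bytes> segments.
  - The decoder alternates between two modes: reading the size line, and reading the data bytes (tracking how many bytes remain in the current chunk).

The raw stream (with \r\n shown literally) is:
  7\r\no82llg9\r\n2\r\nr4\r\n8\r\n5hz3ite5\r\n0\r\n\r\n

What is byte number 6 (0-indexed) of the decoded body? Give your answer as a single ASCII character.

Answer: 9

Derivation:
Chunk 1: stream[0..1]='7' size=0x7=7, data at stream[3..10]='o82llg9' -> body[0..7], body so far='o82llg9'
Chunk 2: stream[12..13]='2' size=0x2=2, data at stream[15..17]='r4' -> body[7..9], body so far='o82llg9r4'
Chunk 3: stream[19..20]='8' size=0x8=8, data at stream[22..30]='5hz3ite5' -> body[9..17], body so far='o82llg9r45hz3ite5'
Chunk 4: stream[32..33]='0' size=0 (terminator). Final body='o82llg9r45hz3ite5' (17 bytes)
Body byte 6 = '9'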